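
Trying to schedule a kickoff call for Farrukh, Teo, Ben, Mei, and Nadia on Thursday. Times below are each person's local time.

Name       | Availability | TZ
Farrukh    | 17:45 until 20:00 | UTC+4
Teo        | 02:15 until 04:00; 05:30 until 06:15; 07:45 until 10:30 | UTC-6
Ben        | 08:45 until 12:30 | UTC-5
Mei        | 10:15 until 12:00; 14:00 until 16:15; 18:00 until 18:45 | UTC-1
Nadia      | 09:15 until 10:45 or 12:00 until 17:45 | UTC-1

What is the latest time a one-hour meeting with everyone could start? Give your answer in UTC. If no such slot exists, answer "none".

15:00

Farrukh in UTC: 13:45-16:00 (subtract 4h to convert from UTC+4).
Teo in UTC: 08:15-10:00, 11:30-12:15, 13:45-16:30 (add 6h to convert from UTC-6).
Ben in UTC: 13:45-17:30 (add 5h to convert from UTC-5).
Mei in UTC: 11:15-13:00, 15:00-17:15, 19:00-19:45 (add 1h to convert from UTC-1).
Nadia in UTC: 10:15-11:45, 13:00-18:45 (add 1h to convert from UTC-1).
Farrukh ∩ Teo: 13:45-16:00.
Farrukh ∩ Teo ∩ Ben: 13:45-16:00.
Farrukh ∩ Teo ∩ Ben ∩ Mei: 15:00-16:00.
Farrukh ∩ Teo ∩ Ben ∩ Mei ∩ Nadia: 15:00-16:00.
The last common window of at least 60 minutes is 15:00-16:00; a 60-minute meeting can start as late as 15:00 and still end by 16:00.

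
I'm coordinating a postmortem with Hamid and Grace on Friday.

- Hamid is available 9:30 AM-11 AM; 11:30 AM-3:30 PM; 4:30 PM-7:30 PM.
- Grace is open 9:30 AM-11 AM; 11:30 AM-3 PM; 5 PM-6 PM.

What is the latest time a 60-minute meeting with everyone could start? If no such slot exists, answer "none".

17:00

Hamid ∩ Grace: 09:30-11:00, 11:30-15:00, 17:00-18:00.
The last common window of at least 60 minutes is 17:00-18:00; a 60-minute meeting can start as late as 17:00 and still end by 18:00.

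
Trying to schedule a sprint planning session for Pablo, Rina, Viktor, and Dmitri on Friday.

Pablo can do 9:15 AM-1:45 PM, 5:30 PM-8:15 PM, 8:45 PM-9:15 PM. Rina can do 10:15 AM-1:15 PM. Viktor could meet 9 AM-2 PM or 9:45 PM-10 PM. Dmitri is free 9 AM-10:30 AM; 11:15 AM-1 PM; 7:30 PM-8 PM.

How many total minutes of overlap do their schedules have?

120

Pablo ∩ Rina: 10:15-13:15.
Pablo ∩ Rina ∩ Viktor: 10:15-13:15.
Pablo ∩ Rina ∩ Viktor ∩ Dmitri: 10:15-10:30, 11:15-13:00.
Summing the common windows: 15 + 105 = 120 minutes.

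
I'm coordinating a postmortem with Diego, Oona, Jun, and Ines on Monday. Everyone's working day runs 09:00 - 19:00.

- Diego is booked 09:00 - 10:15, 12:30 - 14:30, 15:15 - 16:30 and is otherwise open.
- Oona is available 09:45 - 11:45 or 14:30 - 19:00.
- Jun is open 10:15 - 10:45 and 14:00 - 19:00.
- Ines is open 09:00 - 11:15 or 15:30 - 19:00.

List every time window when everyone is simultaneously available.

Diego free: 10:15-12:30, 14:30-15:15, 16:30-19:00 (invert busy blocks within the working day).
Oona free: 09:45-11:45, 14:30-19:00.
Jun free: 10:15-10:45, 14:00-19:00.
Ines free: 09:00-11:15, 15:30-19:00.
Diego ∩ Oona: 10:15-11:45, 14:30-15:15, 16:30-19:00.
Diego ∩ Oona ∩ Jun: 10:15-10:45, 14:30-15:15, 16:30-19:00.
Diego ∩ Oona ∩ Jun ∩ Ines: 10:15-10:45, 16:30-19:00.

10:15-10:45, 16:30-19:00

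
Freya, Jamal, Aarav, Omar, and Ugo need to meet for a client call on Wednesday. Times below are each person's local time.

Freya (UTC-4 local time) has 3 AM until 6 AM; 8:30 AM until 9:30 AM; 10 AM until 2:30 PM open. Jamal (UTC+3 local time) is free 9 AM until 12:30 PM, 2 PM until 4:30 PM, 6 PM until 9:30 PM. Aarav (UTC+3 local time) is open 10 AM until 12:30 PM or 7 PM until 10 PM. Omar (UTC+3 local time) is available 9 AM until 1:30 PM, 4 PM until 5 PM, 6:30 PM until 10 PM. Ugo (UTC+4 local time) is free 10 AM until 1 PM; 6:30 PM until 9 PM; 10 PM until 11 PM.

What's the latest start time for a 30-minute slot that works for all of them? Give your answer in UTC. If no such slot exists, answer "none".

Freya in UTC: 07:00-10:00, 12:30-13:30, 14:00-18:30 (add 4h to convert from UTC-4).
Jamal in UTC: 06:00-09:30, 11:00-13:30, 15:00-18:30 (subtract 3h to convert from UTC+3).
Aarav in UTC: 07:00-09:30, 16:00-19:00 (subtract 3h to convert from UTC+3).
Omar in UTC: 06:00-10:30, 13:00-14:00, 15:30-19:00 (subtract 3h to convert from UTC+3).
Ugo in UTC: 06:00-09:00, 14:30-17:00, 18:00-19:00 (subtract 4h to convert from UTC+4).
Freya ∩ Jamal: 07:00-09:30, 12:30-13:30, 15:00-18:30.
Freya ∩ Jamal ∩ Aarav: 07:00-09:30, 16:00-18:30.
Freya ∩ Jamal ∩ Aarav ∩ Omar: 07:00-09:30, 16:00-18:30.
Freya ∩ Jamal ∩ Aarav ∩ Omar ∩ Ugo: 07:00-09:00, 16:00-17:00, 18:00-18:30.
The last common window of at least 30 minutes is 18:00-18:30; a 30-minute meeting can start as late as 18:00 and still end by 18:30.

18:00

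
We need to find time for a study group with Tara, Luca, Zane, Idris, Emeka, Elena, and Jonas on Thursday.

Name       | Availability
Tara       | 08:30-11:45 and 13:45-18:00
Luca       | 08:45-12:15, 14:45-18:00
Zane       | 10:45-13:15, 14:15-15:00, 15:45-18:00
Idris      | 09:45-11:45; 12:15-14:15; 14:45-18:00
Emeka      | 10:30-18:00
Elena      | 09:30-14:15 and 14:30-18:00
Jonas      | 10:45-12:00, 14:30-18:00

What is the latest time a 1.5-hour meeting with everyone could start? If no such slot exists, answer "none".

Tara ∩ Luca: 08:45-11:45, 14:45-18:00.
Tara ∩ Luca ∩ Zane: 10:45-11:45, 14:45-15:00, 15:45-18:00.
Tara ∩ Luca ∩ Zane ∩ Idris: 10:45-11:45, 14:45-15:00, 15:45-18:00.
Tara ∩ Luca ∩ Zane ∩ Idris ∩ Emeka: 10:45-11:45, 14:45-15:00, 15:45-18:00.
Tara ∩ Luca ∩ Zane ∩ Idris ∩ Emeka ∩ Elena: 10:45-11:45, 14:45-15:00, 15:45-18:00.
Tara ∩ Luca ∩ Zane ∩ Idris ∩ Emeka ∩ Elena ∩ Jonas: 10:45-11:45, 14:45-15:00, 15:45-18:00.
The last common window of at least 90 minutes is 15:45-18:00; a 90-minute meeting can start as late as 16:30 and still end by 18:00.

16:30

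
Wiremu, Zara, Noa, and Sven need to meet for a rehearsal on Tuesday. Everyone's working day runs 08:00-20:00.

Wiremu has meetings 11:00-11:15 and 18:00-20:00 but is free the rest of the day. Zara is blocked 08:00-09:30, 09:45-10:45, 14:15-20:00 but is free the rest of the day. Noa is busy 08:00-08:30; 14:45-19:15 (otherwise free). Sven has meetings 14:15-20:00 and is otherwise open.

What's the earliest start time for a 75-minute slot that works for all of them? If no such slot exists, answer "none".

11:15

Wiremu free: 08:00-11:00, 11:15-18:00 (invert busy blocks within the working day).
Zara free: 09:30-09:45, 10:45-14:15 (invert busy blocks within the working day).
Noa free: 08:30-14:45, 19:15-20:00 (invert busy blocks within the working day).
Sven free: 08:00-14:15 (invert busy blocks within the working day).
Wiremu ∩ Zara: 09:30-09:45, 10:45-11:00, 11:15-14:15.
Wiremu ∩ Zara ∩ Noa: 09:30-09:45, 10:45-11:00, 11:15-14:15.
Wiremu ∩ Zara ∩ Noa ∩ Sven: 09:30-09:45, 10:45-11:00, 11:15-14:15.
The first common window of at least 75 minutes is 11:15-14:15, so the earliest start is 11:15.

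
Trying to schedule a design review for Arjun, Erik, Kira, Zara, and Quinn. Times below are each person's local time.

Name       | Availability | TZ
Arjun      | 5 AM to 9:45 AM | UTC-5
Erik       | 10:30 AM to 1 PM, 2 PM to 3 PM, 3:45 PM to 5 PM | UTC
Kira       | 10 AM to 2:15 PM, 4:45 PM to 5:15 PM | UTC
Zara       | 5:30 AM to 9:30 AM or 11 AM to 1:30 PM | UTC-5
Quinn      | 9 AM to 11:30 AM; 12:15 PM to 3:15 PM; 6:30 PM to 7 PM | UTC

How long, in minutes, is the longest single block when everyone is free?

Arjun in UTC: 10:00-14:45 (add 5h to convert from UTC-5).
Erik in UTC: 10:30-13:00, 14:00-15:00, 15:45-17:00.
Kira in UTC: 10:00-14:15, 16:45-17:15.
Zara in UTC: 10:30-14:30, 16:00-18:30 (add 5h to convert from UTC-5).
Quinn in UTC: 09:00-11:30, 12:15-15:15, 18:30-19:00.
Arjun ∩ Erik: 10:30-13:00, 14:00-14:45.
Arjun ∩ Erik ∩ Kira: 10:30-13:00, 14:00-14:15.
Arjun ∩ Erik ∩ Kira ∩ Zara: 10:30-13:00, 14:00-14:15.
Arjun ∩ Erik ∩ Kira ∩ Zara ∩ Quinn: 10:30-11:30, 12:15-13:00, 14:00-14:15.
So the common availability across everyone is 10:30-11:30, 12:15-13:00, 14:00-14:15.
The longest is 10:30-11:30 at 60 minutes.

60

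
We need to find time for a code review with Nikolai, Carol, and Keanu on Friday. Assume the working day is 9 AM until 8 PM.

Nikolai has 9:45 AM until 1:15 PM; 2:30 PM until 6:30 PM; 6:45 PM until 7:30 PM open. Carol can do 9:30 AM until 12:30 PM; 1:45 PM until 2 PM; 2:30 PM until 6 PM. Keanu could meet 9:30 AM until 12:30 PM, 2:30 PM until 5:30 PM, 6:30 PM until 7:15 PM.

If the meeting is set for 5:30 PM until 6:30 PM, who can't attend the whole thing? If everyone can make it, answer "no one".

Carol, Keanu

Nikolai: free for 17:30-18:30. Carol: not fully free for 17:30-18:30. Keanu: not fully free for 17:30-18:30.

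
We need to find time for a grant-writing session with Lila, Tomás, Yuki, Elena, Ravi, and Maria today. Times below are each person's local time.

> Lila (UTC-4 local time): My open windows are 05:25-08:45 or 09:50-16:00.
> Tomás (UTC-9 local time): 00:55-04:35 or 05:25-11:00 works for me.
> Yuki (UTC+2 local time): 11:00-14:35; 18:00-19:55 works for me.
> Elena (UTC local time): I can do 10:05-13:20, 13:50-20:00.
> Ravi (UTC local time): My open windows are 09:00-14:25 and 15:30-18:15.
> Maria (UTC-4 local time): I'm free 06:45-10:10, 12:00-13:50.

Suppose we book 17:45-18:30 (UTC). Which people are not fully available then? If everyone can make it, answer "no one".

Lila in UTC: 09:25-12:45, 13:50-20:00 (add 4h to convert from UTC-4).
Tomás in UTC: 09:55-13:35, 14:25-20:00 (add 9h to convert from UTC-9).
Yuki in UTC: 09:00-12:35, 16:00-17:55 (subtract 2h to convert from UTC+2).
Elena in UTC: 10:05-13:20, 13:50-20:00.
Ravi in UTC: 09:00-14:25, 15:30-18:15.
Maria in UTC: 10:45-14:10, 16:00-17:50 (add 4h to convert from UTC-4).
Lila: free for 17:45-18:30. Tomás: free for 17:45-18:30. Yuki: not fully free for 17:45-18:30. Elena: free for 17:45-18:30. Ravi: not fully free for 17:45-18:30. Maria: not fully free for 17:45-18:30.

Maria, Ravi, Yuki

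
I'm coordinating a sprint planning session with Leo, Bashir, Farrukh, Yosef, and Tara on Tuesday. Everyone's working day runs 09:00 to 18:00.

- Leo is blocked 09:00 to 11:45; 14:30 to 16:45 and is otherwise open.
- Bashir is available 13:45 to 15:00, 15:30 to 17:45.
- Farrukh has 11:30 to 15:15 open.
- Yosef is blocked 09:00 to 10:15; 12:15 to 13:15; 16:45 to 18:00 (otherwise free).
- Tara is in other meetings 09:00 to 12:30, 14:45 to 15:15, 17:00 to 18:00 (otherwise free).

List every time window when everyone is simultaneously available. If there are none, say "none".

Leo free: 11:45-14:30, 16:45-18:00 (invert busy blocks within the working day).
Bashir free: 13:45-15:00, 15:30-17:45.
Farrukh free: 11:30-15:15.
Yosef free: 10:15-12:15, 13:15-16:45 (invert busy blocks within the working day).
Tara free: 12:30-14:45, 15:15-17:00 (invert busy blocks within the working day).
Leo ∩ Bashir: 13:45-14:30, 16:45-17:45.
Leo ∩ Bashir ∩ Farrukh: 13:45-14:30.
Leo ∩ Bashir ∩ Farrukh ∩ Yosef: 13:45-14:30.
Leo ∩ Bashir ∩ Farrukh ∩ Yosef ∩ Tara: 13:45-14:30.
So the common availability across everyone is 13:45-14:30.

13:45-14:30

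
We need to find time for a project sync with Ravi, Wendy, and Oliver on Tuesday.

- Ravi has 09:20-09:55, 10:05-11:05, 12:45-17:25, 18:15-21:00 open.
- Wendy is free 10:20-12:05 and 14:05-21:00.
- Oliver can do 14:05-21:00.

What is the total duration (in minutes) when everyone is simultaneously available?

365

Ravi ∩ Wendy: 10:20-11:05, 14:05-17:25, 18:15-21:00.
Ravi ∩ Wendy ∩ Oliver: 14:05-17:25, 18:15-21:00.
Summing the common windows: 200 + 165 = 365 minutes.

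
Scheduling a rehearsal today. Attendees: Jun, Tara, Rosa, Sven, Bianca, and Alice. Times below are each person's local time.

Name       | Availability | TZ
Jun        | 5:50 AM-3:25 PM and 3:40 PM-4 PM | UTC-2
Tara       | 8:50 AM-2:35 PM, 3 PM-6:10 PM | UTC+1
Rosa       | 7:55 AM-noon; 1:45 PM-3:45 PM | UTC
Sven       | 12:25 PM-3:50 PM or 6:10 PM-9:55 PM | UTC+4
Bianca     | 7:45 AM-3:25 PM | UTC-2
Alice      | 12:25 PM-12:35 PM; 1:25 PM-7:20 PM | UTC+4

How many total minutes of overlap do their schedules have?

Jun in UTC: 07:50-17:25, 17:40-18:00 (add 2h to convert from UTC-2).
Tara in UTC: 07:50-13:35, 14:00-17:10 (subtract 1h to convert from UTC+1).
Rosa in UTC: 07:55-12:00, 13:45-15:45.
Sven in UTC: 08:25-11:50, 14:10-17:55 (subtract 4h to convert from UTC+4).
Bianca in UTC: 09:45-17:25 (add 2h to convert from UTC-2).
Alice in UTC: 08:25-08:35, 09:25-15:20 (subtract 4h to convert from UTC+4).
Jun ∩ Tara: 07:50-13:35, 14:00-17:10.
Jun ∩ Tara ∩ Rosa: 07:55-12:00, 14:00-15:45.
Jun ∩ Tara ∩ Rosa ∩ Sven: 08:25-11:50, 14:10-15:45.
Jun ∩ Tara ∩ Rosa ∩ Sven ∩ Bianca: 09:45-11:50, 14:10-15:45.
Jun ∩ Tara ∩ Rosa ∩ Sven ∩ Bianca ∩ Alice: 09:45-11:50, 14:10-15:20.
So the common availability across everyone is 09:45-11:50, 14:10-15:20.
Summing the common windows: 125 + 70 = 195 minutes.

195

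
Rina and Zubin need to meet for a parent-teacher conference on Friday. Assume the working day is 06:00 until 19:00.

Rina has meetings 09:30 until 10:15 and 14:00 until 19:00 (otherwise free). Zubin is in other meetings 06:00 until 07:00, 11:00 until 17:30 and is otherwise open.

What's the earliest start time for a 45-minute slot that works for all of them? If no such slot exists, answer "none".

07:00

Rina free: 06:00-09:30, 10:15-14:00 (invert busy blocks within the working day).
Zubin free: 07:00-11:00, 17:30-19:00 (invert busy blocks within the working day).
Rina ∩ Zubin: 07:00-09:30, 10:15-11:00.
The first common window of at least 45 minutes is 07:00-09:30, so the earliest start is 07:00.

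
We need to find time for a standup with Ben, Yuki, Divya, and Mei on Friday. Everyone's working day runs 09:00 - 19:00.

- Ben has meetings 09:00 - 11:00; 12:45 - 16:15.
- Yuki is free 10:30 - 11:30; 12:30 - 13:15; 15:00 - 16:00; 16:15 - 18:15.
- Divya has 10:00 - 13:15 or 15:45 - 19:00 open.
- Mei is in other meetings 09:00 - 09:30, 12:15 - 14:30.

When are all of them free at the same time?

11:00-11:30, 16:15-18:15

Ben free: 11:00-12:45, 16:15-19:00 (invert busy blocks within the working day).
Yuki free: 10:30-11:30, 12:30-13:15, 15:00-16:00, 16:15-18:15.
Divya free: 10:00-13:15, 15:45-19:00.
Mei free: 09:30-12:15, 14:30-19:00 (invert busy blocks within the working day).
Ben ∩ Yuki: 11:00-11:30, 12:30-12:45, 16:15-18:15.
Ben ∩ Yuki ∩ Divya: 11:00-11:30, 12:30-12:45, 16:15-18:15.
Ben ∩ Yuki ∩ Divya ∩ Mei: 11:00-11:30, 16:15-18:15.
Those are the intersection windows.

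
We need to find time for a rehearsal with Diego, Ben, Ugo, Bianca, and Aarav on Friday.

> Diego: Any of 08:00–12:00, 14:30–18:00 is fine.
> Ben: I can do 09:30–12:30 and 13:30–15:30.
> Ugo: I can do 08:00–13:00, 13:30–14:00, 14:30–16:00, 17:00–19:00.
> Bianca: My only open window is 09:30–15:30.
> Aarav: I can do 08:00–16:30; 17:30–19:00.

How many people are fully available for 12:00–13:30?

2

Bianca and Aarav can make the full 12:00-13:30 slot — that's 2.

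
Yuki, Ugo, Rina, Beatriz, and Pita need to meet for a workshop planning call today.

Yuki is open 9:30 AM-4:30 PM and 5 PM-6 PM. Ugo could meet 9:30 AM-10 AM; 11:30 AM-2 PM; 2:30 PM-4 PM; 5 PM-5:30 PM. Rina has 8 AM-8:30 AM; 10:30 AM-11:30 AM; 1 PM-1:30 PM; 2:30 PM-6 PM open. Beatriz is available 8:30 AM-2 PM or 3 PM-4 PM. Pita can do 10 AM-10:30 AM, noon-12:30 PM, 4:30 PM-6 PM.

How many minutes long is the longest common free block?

Yuki ∩ Ugo: 09:30-10:00, 11:30-14:00, 14:30-16:00, 17:00-17:30.
Yuki ∩ Ugo ∩ Rina: 13:00-13:30, 14:30-16:00, 17:00-17:30.
Yuki ∩ Ugo ∩ Rina ∩ Beatriz: 13:00-13:30, 15:00-16:00.
Yuki ∩ Ugo ∩ Rina ∩ Beatriz ∩ Pita: ∅.
There is no time when everyone is free.
No common window exists, so the longest block is 0 minutes.

0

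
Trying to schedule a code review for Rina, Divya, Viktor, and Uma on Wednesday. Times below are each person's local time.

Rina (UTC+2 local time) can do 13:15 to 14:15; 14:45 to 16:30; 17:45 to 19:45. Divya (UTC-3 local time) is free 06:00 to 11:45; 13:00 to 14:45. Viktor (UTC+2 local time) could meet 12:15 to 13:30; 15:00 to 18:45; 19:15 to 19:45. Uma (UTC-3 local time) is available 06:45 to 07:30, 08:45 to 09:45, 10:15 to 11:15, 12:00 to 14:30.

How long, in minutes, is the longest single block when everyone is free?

60

Rina in UTC: 11:15-12:15, 12:45-14:30, 15:45-17:45 (subtract 2h to convert from UTC+2).
Divya in UTC: 09:00-14:45, 16:00-17:45 (add 3h to convert from UTC-3).
Viktor in UTC: 10:15-11:30, 13:00-16:45, 17:15-17:45 (subtract 2h to convert from UTC+2).
Uma in UTC: 09:45-10:30, 11:45-12:45, 13:15-14:15, 15:00-17:30 (add 3h to convert from UTC-3).
Rina ∩ Divya: 11:15-12:15, 12:45-14:30, 16:00-17:45.
Rina ∩ Divya ∩ Viktor: 11:15-11:30, 13:00-14:30, 16:00-16:45, 17:15-17:45.
Rina ∩ Divya ∩ Viktor ∩ Uma: 13:15-14:15, 16:00-16:45, 17:15-17:30.
The longest is 13:15-14:15 at 60 minutes.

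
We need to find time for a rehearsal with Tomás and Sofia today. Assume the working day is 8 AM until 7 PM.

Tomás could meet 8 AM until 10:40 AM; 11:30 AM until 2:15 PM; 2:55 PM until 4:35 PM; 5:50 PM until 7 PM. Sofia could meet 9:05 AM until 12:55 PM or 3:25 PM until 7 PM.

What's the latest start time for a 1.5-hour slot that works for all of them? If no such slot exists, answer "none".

09:10

Tomás ∩ Sofia: 09:05-10:40, 11:30-12:55, 15:25-16:35, 17:50-19:00.
The last common window of at least 90 minutes is 09:05-10:40; a 90-minute meeting can start as late as 09:10 and still end by 10:40.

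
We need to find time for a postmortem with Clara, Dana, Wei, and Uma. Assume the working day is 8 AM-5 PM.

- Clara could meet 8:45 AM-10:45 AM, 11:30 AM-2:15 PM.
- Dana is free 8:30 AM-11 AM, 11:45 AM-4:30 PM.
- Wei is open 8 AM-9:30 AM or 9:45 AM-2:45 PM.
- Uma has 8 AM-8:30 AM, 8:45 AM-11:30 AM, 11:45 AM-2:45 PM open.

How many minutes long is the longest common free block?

Clara ∩ Dana: 08:45-10:45, 11:45-14:15.
Clara ∩ Dana ∩ Wei: 08:45-09:30, 09:45-10:45, 11:45-14:15.
Clara ∩ Dana ∩ Wei ∩ Uma: 08:45-09:30, 09:45-10:45, 11:45-14:15.
The longest is 11:45-14:15 at 150 minutes.

150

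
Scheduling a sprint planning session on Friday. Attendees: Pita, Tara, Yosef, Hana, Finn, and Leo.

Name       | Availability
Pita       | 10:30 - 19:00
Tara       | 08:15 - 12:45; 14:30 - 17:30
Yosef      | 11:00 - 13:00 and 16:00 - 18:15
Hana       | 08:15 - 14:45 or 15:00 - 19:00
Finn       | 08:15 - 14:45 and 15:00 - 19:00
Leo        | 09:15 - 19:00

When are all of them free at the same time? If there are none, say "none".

11:00-12:45, 16:00-17:30

Pita ∩ Tara: 10:30-12:45, 14:30-17:30.
Pita ∩ Tara ∩ Yosef: 11:00-12:45, 16:00-17:30.
Pita ∩ Tara ∩ Yosef ∩ Hana: 11:00-12:45, 16:00-17:30.
Pita ∩ Tara ∩ Yosef ∩ Hana ∩ Finn: 11:00-12:45, 16:00-17:30.
Pita ∩ Tara ∩ Yosef ∩ Hana ∩ Finn ∩ Leo: 11:00-12:45, 16:00-17:30.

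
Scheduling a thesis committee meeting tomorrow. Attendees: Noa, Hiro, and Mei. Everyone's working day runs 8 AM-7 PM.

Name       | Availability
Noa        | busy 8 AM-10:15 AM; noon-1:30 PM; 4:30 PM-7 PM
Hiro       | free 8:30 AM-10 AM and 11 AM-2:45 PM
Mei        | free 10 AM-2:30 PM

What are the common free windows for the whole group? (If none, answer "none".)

11:00-12:00, 13:30-14:30

Noa free: 10:15-12:00, 13:30-16:30 (invert busy blocks within the working day).
Hiro free: 08:30-10:00, 11:00-14:45.
Mei free: 10:00-14:30.
Noa ∩ Hiro: 11:00-12:00, 13:30-14:45.
Noa ∩ Hiro ∩ Mei: 11:00-12:00, 13:30-14:30.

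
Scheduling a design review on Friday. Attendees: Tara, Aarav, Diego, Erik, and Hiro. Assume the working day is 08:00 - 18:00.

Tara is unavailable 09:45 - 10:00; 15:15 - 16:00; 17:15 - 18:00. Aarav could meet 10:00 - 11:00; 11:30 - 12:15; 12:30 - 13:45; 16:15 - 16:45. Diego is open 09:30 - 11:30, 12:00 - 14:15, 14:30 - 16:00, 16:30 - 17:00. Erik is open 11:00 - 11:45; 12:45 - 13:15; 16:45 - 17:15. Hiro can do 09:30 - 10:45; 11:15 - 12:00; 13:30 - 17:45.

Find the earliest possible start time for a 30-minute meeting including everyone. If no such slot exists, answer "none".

Tara free: 08:00-09:45, 10:00-15:15, 16:00-17:15 (invert busy blocks within the working day).
Aarav free: 10:00-11:00, 11:30-12:15, 12:30-13:45, 16:15-16:45.
Diego free: 09:30-11:30, 12:00-14:15, 14:30-16:00, 16:30-17:00.
Erik free: 11:00-11:45, 12:45-13:15, 16:45-17:15.
Hiro free: 09:30-10:45, 11:15-12:00, 13:30-17:45.
Tara ∩ Aarav: 10:00-11:00, 11:30-12:15, 12:30-13:45, 16:15-16:45.
Tara ∩ Aarav ∩ Diego: 10:00-11:00, 12:00-12:15, 12:30-13:45, 16:30-16:45.
Tara ∩ Aarav ∩ Diego ∩ Erik: 12:45-13:15.
Tara ∩ Aarav ∩ Diego ∩ Erik ∩ Hiro: ∅.
There is no time when everyone is free.
No common window is at least 30 minutes long.

none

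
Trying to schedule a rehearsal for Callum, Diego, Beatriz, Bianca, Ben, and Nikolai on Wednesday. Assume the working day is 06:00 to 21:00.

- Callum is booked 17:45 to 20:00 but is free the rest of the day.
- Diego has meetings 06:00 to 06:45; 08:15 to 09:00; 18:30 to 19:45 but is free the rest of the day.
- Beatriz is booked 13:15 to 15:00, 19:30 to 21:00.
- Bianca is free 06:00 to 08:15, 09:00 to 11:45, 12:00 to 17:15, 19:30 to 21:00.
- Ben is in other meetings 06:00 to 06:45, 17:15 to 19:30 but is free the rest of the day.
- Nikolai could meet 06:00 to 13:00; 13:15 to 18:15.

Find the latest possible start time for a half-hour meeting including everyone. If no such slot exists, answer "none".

16:45

Callum free: 06:00-17:45, 20:00-21:00 (invert busy blocks within the working day).
Diego free: 06:45-08:15, 09:00-18:30, 19:45-21:00 (invert busy blocks within the working day).
Beatriz free: 06:00-13:15, 15:00-19:30 (invert busy blocks within the working day).
Bianca free: 06:00-08:15, 09:00-11:45, 12:00-17:15, 19:30-21:00.
Ben free: 06:45-17:15, 19:30-21:00 (invert busy blocks within the working day).
Nikolai free: 06:00-13:00, 13:15-18:15.
Callum ∩ Diego: 06:45-08:15, 09:00-17:45, 20:00-21:00.
Callum ∩ Diego ∩ Beatriz: 06:45-08:15, 09:00-13:15, 15:00-17:45.
Callum ∩ Diego ∩ Beatriz ∩ Bianca: 06:45-08:15, 09:00-11:45, 12:00-13:15, 15:00-17:15.
Callum ∩ Diego ∩ Beatriz ∩ Bianca ∩ Ben: 06:45-08:15, 09:00-11:45, 12:00-13:15, 15:00-17:15.
Callum ∩ Diego ∩ Beatriz ∩ Bianca ∩ Ben ∩ Nikolai: 06:45-08:15, 09:00-11:45, 12:00-13:00, 15:00-17:15.
The last common window of at least 30 minutes is 15:00-17:15; a 30-minute meeting can start as late as 16:45 and still end by 17:15.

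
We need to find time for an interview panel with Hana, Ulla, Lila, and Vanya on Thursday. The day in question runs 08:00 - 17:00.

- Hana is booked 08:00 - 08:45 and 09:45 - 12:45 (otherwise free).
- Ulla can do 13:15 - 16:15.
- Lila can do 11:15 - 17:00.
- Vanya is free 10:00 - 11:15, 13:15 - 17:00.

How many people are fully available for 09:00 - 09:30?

Hana free: 08:45-09:45, 12:45-17:00 (invert busy blocks within the working day).
Ulla free: 13:15-16:15.
Lila free: 11:15-17:00.
Vanya free: 10:00-11:15, 13:15-17:00.
Hana can make the full 09:00-09:30 slot — that's 1.

1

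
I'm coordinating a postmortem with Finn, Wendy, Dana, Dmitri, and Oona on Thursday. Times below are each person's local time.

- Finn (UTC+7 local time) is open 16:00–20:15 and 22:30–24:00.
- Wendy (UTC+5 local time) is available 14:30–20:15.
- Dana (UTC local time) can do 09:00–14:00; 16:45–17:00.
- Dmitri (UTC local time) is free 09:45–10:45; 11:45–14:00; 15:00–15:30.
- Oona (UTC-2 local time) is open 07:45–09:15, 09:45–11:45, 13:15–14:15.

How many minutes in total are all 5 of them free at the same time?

150

Finn in UTC: 09:00-13:15, 15:30-17:00 (subtract 7h to convert from UTC+7).
Wendy in UTC: 09:30-15:15 (subtract 5h to convert from UTC+5).
Dana in UTC: 09:00-14:00, 16:45-17:00.
Dmitri in UTC: 09:45-10:45, 11:45-14:00, 15:00-15:30.
Oona in UTC: 09:45-11:15, 11:45-13:45, 15:15-16:15 (add 2h to convert from UTC-2).
Finn ∩ Wendy: 09:30-13:15.
Finn ∩ Wendy ∩ Dana: 09:30-13:15.
Finn ∩ Wendy ∩ Dana ∩ Dmitri: 09:45-10:45, 11:45-13:15.
Finn ∩ Wendy ∩ Dana ∩ Dmitri ∩ Oona: 09:45-10:45, 11:45-13:15.
Summing the common windows: 60 + 90 = 150 minutes.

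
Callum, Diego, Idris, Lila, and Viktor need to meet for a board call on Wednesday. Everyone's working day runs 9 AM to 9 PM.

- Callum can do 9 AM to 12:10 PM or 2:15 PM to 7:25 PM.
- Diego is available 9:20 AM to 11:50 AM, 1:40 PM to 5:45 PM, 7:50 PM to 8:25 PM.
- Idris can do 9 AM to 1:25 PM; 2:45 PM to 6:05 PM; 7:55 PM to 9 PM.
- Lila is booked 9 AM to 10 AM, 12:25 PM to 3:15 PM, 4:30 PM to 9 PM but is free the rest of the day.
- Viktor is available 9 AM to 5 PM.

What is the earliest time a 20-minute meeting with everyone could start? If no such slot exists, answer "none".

10:00

Callum free: 09:00-12:10, 14:15-19:25.
Diego free: 09:20-11:50, 13:40-17:45, 19:50-20:25.
Idris free: 09:00-13:25, 14:45-18:05, 19:55-21:00.
Lila free: 10:00-12:25, 15:15-16:30 (invert busy blocks within the working day).
Viktor free: 09:00-17:00.
Callum ∩ Diego: 09:20-11:50, 14:15-17:45.
Callum ∩ Diego ∩ Idris: 09:20-11:50, 14:45-17:45.
Callum ∩ Diego ∩ Idris ∩ Lila: 10:00-11:50, 15:15-16:30.
Callum ∩ Diego ∩ Idris ∩ Lila ∩ Viktor: 10:00-11:50, 15:15-16:30.
Those are the intersection windows.
The first common window of at least 20 minutes is 10:00-11:50, so the earliest start is 10:00.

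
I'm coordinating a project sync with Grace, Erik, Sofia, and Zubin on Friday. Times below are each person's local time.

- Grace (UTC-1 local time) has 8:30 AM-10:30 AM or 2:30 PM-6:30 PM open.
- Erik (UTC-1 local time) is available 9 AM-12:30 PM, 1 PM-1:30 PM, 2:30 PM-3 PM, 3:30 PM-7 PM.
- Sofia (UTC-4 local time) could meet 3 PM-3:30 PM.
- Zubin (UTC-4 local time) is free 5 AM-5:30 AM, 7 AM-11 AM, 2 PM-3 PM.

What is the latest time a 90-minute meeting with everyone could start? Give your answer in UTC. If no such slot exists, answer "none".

none

Grace in UTC: 09:30-11:30, 15:30-19:30 (add 1h to convert from UTC-1).
Erik in UTC: 10:00-13:30, 14:00-14:30, 15:30-16:00, 16:30-20:00 (add 1h to convert from UTC-1).
Sofia in UTC: 19:00-19:30 (add 4h to convert from UTC-4).
Zubin in UTC: 09:00-09:30, 11:00-15:00, 18:00-19:00 (add 4h to convert from UTC-4).
Grace ∩ Erik: 10:00-11:30, 15:30-16:00, 16:30-19:30.
Grace ∩ Erik ∩ Sofia: 19:00-19:30.
Grace ∩ Erik ∩ Sofia ∩ Zubin: ∅.
There is no time when everyone is free.
No common window is at least 90 minutes long.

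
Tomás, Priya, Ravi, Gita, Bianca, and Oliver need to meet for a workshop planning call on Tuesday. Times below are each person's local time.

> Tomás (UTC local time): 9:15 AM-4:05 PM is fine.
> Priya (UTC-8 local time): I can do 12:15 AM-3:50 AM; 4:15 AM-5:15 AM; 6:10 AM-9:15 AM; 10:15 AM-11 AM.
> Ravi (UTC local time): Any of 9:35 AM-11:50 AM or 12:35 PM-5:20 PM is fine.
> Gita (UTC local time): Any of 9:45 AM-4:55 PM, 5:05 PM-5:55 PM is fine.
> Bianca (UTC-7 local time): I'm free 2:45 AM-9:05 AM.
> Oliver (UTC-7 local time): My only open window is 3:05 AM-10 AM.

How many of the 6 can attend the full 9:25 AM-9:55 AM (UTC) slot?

Tomás in UTC: 09:15-16:05.
Priya in UTC: 08:15-11:50, 12:15-13:15, 14:10-17:15, 18:15-19:00 (add 8h to convert from UTC-8).
Ravi in UTC: 09:35-11:50, 12:35-17:20.
Gita in UTC: 09:45-16:55, 17:05-17:55.
Bianca in UTC: 09:45-16:05 (add 7h to convert from UTC-7).
Oliver in UTC: 10:05-17:00 (add 7h to convert from UTC-7).
Tomás and Priya can make the full 09:25-09:55 slot — that's 2.

2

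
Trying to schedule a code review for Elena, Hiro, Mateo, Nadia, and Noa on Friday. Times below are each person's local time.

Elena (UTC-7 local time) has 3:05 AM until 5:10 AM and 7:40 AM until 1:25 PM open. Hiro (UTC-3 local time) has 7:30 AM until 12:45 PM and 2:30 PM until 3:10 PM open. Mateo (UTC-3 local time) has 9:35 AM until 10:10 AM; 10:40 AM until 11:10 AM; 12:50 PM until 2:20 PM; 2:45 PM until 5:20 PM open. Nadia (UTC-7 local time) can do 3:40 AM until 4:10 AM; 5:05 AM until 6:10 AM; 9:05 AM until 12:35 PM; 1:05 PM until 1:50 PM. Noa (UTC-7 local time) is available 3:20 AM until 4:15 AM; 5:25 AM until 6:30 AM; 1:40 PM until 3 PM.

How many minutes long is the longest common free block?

Elena in UTC: 10:05-12:10, 14:40-20:25 (add 7h to convert from UTC-7).
Hiro in UTC: 10:30-15:45, 17:30-18:10 (add 3h to convert from UTC-3).
Mateo in UTC: 12:35-13:10, 13:40-14:10, 15:50-17:20, 17:45-20:20 (add 3h to convert from UTC-3).
Nadia in UTC: 10:40-11:10, 12:05-13:10, 16:05-19:35, 20:05-20:50 (add 7h to convert from UTC-7).
Noa in UTC: 10:20-11:15, 12:25-13:30, 20:40-22:00 (add 7h to convert from UTC-7).
Elena ∩ Hiro: 10:30-12:10, 14:40-15:45, 17:30-18:10.
Elena ∩ Hiro ∩ Mateo: 17:45-18:10.
Elena ∩ Hiro ∩ Mateo ∩ Nadia: 17:45-18:10.
Elena ∩ Hiro ∩ Mateo ∩ Nadia ∩ Noa: ∅.
There is no time when everyone is free.
No common window exists, so the longest block is 0 minutes.

0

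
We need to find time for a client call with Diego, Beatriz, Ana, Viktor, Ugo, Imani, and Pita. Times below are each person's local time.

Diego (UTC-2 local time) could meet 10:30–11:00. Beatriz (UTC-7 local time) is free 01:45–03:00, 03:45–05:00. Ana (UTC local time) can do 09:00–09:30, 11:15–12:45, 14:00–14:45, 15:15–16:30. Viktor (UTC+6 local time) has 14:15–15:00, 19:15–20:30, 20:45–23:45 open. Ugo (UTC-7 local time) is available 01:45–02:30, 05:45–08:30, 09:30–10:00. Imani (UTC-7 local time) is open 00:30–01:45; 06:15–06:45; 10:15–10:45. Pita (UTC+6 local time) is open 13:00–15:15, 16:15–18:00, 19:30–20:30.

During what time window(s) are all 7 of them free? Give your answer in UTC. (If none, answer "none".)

Diego in UTC: 12:30-13:00 (add 2h to convert from UTC-2).
Beatriz in UTC: 08:45-10:00, 10:45-12:00 (add 7h to convert from UTC-7).
Ana in UTC: 09:00-09:30, 11:15-12:45, 14:00-14:45, 15:15-16:30.
Viktor in UTC: 08:15-09:00, 13:15-14:30, 14:45-17:45 (subtract 6h to convert from UTC+6).
Ugo in UTC: 08:45-09:30, 12:45-15:30, 16:30-17:00 (add 7h to convert from UTC-7).
Imani in UTC: 07:30-08:45, 13:15-13:45, 17:15-17:45 (add 7h to convert from UTC-7).
Pita in UTC: 07:00-09:15, 10:15-12:00, 13:30-14:30 (subtract 6h to convert from UTC+6).
Diego ∩ Beatriz: ∅.
Diego ∩ Beatriz ∩ Ana: ∅.
Diego ∩ Beatriz ∩ Ana ∩ Viktor: ∅.
Diego ∩ Beatriz ∩ Ana ∩ Viktor ∩ Ugo: ∅.
Diego ∩ Beatriz ∩ Ana ∩ Viktor ∩ Ugo ∩ Imani: ∅.
Diego ∩ Beatriz ∩ Ana ∩ Viktor ∩ Ugo ∩ Imani ∩ Pita: ∅.
There is no time when everyone is free.

none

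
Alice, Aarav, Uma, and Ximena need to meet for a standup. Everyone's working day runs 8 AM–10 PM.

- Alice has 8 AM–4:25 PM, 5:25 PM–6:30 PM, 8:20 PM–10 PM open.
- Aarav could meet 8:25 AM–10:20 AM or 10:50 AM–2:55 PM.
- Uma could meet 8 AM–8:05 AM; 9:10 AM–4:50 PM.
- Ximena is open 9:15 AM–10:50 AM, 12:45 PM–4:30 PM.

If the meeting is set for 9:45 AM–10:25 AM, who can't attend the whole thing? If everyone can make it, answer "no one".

Alice: free for 09:45-10:25. Aarav: not fully free for 09:45-10:25. Uma: free for 09:45-10:25. Ximena: free for 09:45-10:25.

Aarav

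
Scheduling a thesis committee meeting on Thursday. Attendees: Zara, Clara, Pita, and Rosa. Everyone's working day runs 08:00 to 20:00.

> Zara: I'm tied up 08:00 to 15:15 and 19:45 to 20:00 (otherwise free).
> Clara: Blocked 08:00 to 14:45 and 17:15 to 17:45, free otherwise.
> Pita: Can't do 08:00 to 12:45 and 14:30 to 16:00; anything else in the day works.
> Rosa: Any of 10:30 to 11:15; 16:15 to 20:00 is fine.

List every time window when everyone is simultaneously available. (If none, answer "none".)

Zara free: 15:15-19:45 (invert busy blocks within the working day).
Clara free: 14:45-17:15, 17:45-20:00 (invert busy blocks within the working day).
Pita free: 12:45-14:30, 16:00-20:00 (invert busy blocks within the working day).
Rosa free: 10:30-11:15, 16:15-20:00.
Zara ∩ Clara: 15:15-17:15, 17:45-19:45.
Zara ∩ Clara ∩ Pita: 16:00-17:15, 17:45-19:45.
Zara ∩ Clara ∩ Pita ∩ Rosa: 16:15-17:15, 17:45-19:45.
Those are the intersection windows.

16:15-17:15, 17:45-19:45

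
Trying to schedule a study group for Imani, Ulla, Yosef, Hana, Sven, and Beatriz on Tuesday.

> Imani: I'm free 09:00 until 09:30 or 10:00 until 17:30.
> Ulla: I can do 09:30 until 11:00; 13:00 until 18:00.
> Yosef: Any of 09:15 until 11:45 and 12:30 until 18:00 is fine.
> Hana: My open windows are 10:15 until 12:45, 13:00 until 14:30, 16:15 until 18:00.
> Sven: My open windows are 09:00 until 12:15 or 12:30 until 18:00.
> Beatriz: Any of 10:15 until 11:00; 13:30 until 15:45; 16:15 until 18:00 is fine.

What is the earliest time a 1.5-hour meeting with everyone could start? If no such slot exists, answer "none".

Imani ∩ Ulla: 10:00-11:00, 13:00-17:30.
Imani ∩ Ulla ∩ Yosef: 10:00-11:00, 13:00-17:30.
Imani ∩ Ulla ∩ Yosef ∩ Hana: 10:15-11:00, 13:00-14:30, 16:15-17:30.
Imani ∩ Ulla ∩ Yosef ∩ Hana ∩ Sven: 10:15-11:00, 13:00-14:30, 16:15-17:30.
Imani ∩ Ulla ∩ Yosef ∩ Hana ∩ Sven ∩ Beatriz: 10:15-11:00, 13:30-14:30, 16:15-17:30.
So the common availability across everyone is 10:15-11:00, 13:30-14:30, 16:15-17:30.
No common window is at least 90 minutes long.

none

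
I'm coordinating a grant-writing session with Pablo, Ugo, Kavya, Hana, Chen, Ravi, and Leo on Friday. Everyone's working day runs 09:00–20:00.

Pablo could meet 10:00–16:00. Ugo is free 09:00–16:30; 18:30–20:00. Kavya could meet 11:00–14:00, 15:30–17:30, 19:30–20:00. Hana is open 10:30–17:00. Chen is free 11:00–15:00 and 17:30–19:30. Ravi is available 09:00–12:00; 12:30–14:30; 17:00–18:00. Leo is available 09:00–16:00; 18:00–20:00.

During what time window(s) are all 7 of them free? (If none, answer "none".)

11:00-12:00, 12:30-14:00

Pablo ∩ Ugo: 10:00-16:00.
Pablo ∩ Ugo ∩ Kavya: 11:00-14:00, 15:30-16:00.
Pablo ∩ Ugo ∩ Kavya ∩ Hana: 11:00-14:00, 15:30-16:00.
Pablo ∩ Ugo ∩ Kavya ∩ Hana ∩ Chen: 11:00-14:00.
Pablo ∩ Ugo ∩ Kavya ∩ Hana ∩ Chen ∩ Ravi: 11:00-12:00, 12:30-14:00.
Pablo ∩ Ugo ∩ Kavya ∩ Hana ∩ Chen ∩ Ravi ∩ Leo: 11:00-12:00, 12:30-14:00.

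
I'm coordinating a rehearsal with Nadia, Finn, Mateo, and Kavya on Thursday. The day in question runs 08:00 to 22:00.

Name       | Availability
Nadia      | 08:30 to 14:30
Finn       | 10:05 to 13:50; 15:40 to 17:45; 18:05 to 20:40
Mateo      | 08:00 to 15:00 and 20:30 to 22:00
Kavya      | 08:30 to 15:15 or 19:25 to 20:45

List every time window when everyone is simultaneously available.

10:05-13:50

Nadia ∩ Finn: 10:05-13:50.
Nadia ∩ Finn ∩ Mateo: 10:05-13:50.
Nadia ∩ Finn ∩ Mateo ∩ Kavya: 10:05-13:50.
So the common availability across everyone is 10:05-13:50.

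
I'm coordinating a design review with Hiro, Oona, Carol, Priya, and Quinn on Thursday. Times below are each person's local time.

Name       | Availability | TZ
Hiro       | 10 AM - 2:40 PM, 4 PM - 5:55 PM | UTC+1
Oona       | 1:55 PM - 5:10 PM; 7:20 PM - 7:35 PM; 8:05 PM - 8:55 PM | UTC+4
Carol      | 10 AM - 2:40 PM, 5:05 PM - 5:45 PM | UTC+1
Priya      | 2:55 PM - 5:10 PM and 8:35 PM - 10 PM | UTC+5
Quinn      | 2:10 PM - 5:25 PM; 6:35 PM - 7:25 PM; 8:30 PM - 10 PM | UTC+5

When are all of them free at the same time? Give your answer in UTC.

09:55-12:10, 16:05-16:45

Hiro in UTC: 09:00-13:40, 15:00-16:55 (subtract 1h to convert from UTC+1).
Oona in UTC: 09:55-13:10, 15:20-15:35, 16:05-16:55 (subtract 4h to convert from UTC+4).
Carol in UTC: 09:00-13:40, 16:05-16:45 (subtract 1h to convert from UTC+1).
Priya in UTC: 09:55-12:10, 15:35-17:00 (subtract 5h to convert from UTC+5).
Quinn in UTC: 09:10-12:25, 13:35-14:25, 15:30-17:00 (subtract 5h to convert from UTC+5).
Hiro ∩ Oona: 09:55-13:10, 15:20-15:35, 16:05-16:55.
Hiro ∩ Oona ∩ Carol: 09:55-13:10, 16:05-16:45.
Hiro ∩ Oona ∩ Carol ∩ Priya: 09:55-12:10, 16:05-16:45.
Hiro ∩ Oona ∩ Carol ∩ Priya ∩ Quinn: 09:55-12:10, 16:05-16:45.
Those are the intersection windows.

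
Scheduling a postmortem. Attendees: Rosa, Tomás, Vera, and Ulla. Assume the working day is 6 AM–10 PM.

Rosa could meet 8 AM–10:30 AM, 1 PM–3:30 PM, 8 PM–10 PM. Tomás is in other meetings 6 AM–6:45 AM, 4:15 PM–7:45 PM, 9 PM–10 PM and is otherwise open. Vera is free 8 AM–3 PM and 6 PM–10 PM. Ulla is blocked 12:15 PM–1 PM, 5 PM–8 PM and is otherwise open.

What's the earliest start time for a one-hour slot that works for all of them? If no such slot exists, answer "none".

08:00

Rosa free: 08:00-10:30, 13:00-15:30, 20:00-22:00.
Tomás free: 06:45-16:15, 19:45-21:00 (invert busy blocks within the working day).
Vera free: 08:00-15:00, 18:00-22:00.
Ulla free: 06:00-12:15, 13:00-17:00, 20:00-22:00 (invert busy blocks within the working day).
Rosa ∩ Tomás: 08:00-10:30, 13:00-15:30, 20:00-21:00.
Rosa ∩ Tomás ∩ Vera: 08:00-10:30, 13:00-15:00, 20:00-21:00.
Rosa ∩ Tomás ∩ Vera ∩ Ulla: 08:00-10:30, 13:00-15:00, 20:00-21:00.
The first common window of at least 60 minutes is 08:00-10:30, so the earliest start is 08:00.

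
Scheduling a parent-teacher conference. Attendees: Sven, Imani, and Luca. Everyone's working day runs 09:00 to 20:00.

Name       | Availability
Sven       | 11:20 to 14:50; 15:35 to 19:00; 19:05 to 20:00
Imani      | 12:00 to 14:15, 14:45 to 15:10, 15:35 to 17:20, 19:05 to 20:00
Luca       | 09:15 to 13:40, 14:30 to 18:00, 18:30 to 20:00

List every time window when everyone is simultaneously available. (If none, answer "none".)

Sven ∩ Imani: 12:00-14:15, 14:45-14:50, 15:35-17:20, 19:05-20:00.
Sven ∩ Imani ∩ Luca: 12:00-13:40, 14:45-14:50, 15:35-17:20, 19:05-20:00.

12:00-13:40, 14:45-14:50, 15:35-17:20, 19:05-20:00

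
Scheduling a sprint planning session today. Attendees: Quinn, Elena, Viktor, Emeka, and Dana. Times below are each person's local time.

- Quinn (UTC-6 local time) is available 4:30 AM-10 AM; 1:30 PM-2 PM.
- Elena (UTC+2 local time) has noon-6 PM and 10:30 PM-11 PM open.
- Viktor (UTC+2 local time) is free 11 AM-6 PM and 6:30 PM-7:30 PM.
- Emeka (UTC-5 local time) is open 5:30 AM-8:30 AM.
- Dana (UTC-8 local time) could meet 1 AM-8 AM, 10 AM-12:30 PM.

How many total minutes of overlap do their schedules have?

180

Quinn in UTC: 10:30-16:00, 19:30-20:00 (add 6h to convert from UTC-6).
Elena in UTC: 10:00-16:00, 20:30-21:00 (subtract 2h to convert from UTC+2).
Viktor in UTC: 09:00-16:00, 16:30-17:30 (subtract 2h to convert from UTC+2).
Emeka in UTC: 10:30-13:30 (add 5h to convert from UTC-5).
Dana in UTC: 09:00-16:00, 18:00-20:30 (add 8h to convert from UTC-8).
Quinn ∩ Elena: 10:30-16:00.
Quinn ∩ Elena ∩ Viktor: 10:30-16:00.
Quinn ∩ Elena ∩ Viktor ∩ Emeka: 10:30-13:30.
Quinn ∩ Elena ∩ Viktor ∩ Emeka ∩ Dana: 10:30-13:30.
That's a single block of 180 minutes.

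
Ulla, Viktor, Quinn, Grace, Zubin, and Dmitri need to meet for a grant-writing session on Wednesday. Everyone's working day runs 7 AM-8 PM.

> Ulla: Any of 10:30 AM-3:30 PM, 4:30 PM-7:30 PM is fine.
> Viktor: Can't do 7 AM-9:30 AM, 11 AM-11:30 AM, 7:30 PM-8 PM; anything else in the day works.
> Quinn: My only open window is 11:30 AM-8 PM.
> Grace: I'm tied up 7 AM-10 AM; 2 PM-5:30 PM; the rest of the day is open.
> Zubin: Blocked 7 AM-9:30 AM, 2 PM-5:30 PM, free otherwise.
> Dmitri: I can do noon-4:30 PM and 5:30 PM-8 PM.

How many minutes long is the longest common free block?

Ulla free: 10:30-15:30, 16:30-19:30.
Viktor free: 09:30-11:00, 11:30-19:30 (invert busy blocks within the working day).
Quinn free: 11:30-20:00.
Grace free: 10:00-14:00, 17:30-20:00 (invert busy blocks within the working day).
Zubin free: 09:30-14:00, 17:30-20:00 (invert busy blocks within the working day).
Dmitri free: 12:00-16:30, 17:30-20:00.
Ulla ∩ Viktor: 10:30-11:00, 11:30-15:30, 16:30-19:30.
Ulla ∩ Viktor ∩ Quinn: 11:30-15:30, 16:30-19:30.
Ulla ∩ Viktor ∩ Quinn ∩ Grace: 11:30-14:00, 17:30-19:30.
Ulla ∩ Viktor ∩ Quinn ∩ Grace ∩ Zubin: 11:30-14:00, 17:30-19:30.
Ulla ∩ Viktor ∩ Quinn ∩ Grace ∩ Zubin ∩ Dmitri: 12:00-14:00, 17:30-19:30.
The longest is 12:00-14:00 at 120 minutes.

120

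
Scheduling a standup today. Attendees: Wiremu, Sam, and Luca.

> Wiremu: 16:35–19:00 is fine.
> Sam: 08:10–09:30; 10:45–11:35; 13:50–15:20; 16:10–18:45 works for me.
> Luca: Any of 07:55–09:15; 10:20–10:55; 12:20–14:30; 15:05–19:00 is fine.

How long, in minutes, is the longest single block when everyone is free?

130

Wiremu ∩ Sam: 16:35-18:45.
Wiremu ∩ Sam ∩ Luca: 16:35-18:45.
The longest is 16:35-18:45 at 130 minutes.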